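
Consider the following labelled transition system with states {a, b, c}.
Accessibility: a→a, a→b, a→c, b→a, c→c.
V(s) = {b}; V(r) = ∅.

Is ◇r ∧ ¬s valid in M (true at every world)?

No

Recall that ◇ψ holds at a world iff ψ holds at some accessible world.
Let φ = ◇r ∧ ¬s. Evaluate φ at each world:
  a (successors {a, b, c}): φ is false.
  b (successors {a}): φ is false.
  c (successors {c}): φ is false.
Detail at a (counterexample):
  At a: ◇r is false, ¬s is true, so ◇r ∧ ¬s is false.
    At a: ◇r requires r at some successor in {a, b, c}.
      At a: r is false.
      At b: r is false.
      At c: r is false.
    So ◇r is false at a.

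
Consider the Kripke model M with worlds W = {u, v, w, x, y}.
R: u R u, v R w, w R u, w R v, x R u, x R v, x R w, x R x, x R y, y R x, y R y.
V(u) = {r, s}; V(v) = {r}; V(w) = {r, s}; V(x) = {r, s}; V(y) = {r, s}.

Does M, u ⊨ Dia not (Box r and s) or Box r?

At u: Dia not (Box r and s) is false, Box r is true, so Dia not (Box r and s) or Box r is true.
  At u: Dia not (Box r and s) requires not (Box r and s) at some successor in {u}.
    At u: not (Box r and s) is false.
  So Dia not (Box r and s) is false at u.
  At u: Box r requires r at every successor {u}.
    At u: r is true.
  So Box r is true at u.

Yes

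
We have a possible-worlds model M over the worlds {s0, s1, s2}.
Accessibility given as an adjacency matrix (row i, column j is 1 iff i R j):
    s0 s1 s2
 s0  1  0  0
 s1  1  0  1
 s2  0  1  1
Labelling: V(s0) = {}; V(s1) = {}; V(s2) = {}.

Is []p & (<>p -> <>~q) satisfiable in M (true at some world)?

Let φ = []p & (<>p -> <>~q). Evaluate φ at each world:
  s0 (successors {s0}): φ is false.
  s1 (successors {s0, s2}): φ is false.
  s2 (successors {s1, s2}): φ is false.
For instance, at s0:
  At s0: []p is false, <>p -> <>~q is true, so []p & (<>p -> <>~q) is false.
    At s0: []p requires p at every successor {s0}.
      p fails at s0, so []p is false at s0.
    At s0: <>p is false, <>~q is true, so <>p -> <>~q is true.
      At s0: <>p requires p at some successor in {s0}.
        At s0: p is false.
      So <>p is false at s0.
      At s0: <>~q requires ~q at some successor in {s0}.
        ~q holds at s0, so <>~q is true at s0.

No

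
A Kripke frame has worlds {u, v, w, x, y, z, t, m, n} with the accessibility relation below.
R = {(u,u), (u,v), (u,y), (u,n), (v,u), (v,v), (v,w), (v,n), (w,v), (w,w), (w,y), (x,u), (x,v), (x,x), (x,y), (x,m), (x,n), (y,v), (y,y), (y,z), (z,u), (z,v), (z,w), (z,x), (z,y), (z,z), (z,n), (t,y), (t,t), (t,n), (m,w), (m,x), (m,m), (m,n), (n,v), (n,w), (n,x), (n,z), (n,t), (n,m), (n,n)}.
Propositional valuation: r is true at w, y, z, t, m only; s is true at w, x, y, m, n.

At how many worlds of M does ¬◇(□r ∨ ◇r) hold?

Let φ = ¬◇(□r ∨ ◇r). Evaluate φ at each world:
  u (successors {u, v, y, n}): φ is false.
  v (successors {u, v, w, n}): φ is false.
  w (successors {v, w, y}): φ is false.
  x (successors {u, v, x, y, m, n}): φ is false.
  y (successors {v, y, z}): φ is false.
  z (successors {u, v, w, x, y, z, n}): φ is false.
  t (successors {y, t, n}): φ is false.
  m (successors {w, x, m, n}): φ is false.
  n (successors {v, w, x, z, t, m, n}): φ is false.
For instance, at w:
  At w: ◇(□r ∨ ◇r) is true, so ¬◇(□r ∨ ◇r) is false.
    At w: ◇(□r ∨ ◇r) requires □r ∨ ◇r at some successor in {v, w, y}.
      □r ∨ ◇r holds at v, so ◇(□r ∨ ◇r) is true at w.
Satisfying worlds: none.

0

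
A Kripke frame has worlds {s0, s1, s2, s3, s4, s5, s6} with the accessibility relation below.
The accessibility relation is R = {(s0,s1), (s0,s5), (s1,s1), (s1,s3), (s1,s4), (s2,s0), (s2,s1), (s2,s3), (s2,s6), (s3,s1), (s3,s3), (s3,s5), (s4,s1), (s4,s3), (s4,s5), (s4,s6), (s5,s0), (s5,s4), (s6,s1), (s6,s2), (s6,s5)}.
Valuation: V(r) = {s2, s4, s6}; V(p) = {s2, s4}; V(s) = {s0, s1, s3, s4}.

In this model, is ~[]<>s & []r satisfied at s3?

No

At s3: ~[]<>s is false, []r is false, so ~[]<>s & []r is false.
  At s3: []<>s is true, so ~[]<>s is false.
    At s3: []<>s requires <>s at every successor {s1, s3, s5}.
      At s1: <>s is true.
      At s3: <>s is true.
      At s5: <>s is true.
    So []<>s is true at s3.
  At s3: []r requires r at every successor {s1, s3, s5}.
    r fails at s1, so []r is false at s3.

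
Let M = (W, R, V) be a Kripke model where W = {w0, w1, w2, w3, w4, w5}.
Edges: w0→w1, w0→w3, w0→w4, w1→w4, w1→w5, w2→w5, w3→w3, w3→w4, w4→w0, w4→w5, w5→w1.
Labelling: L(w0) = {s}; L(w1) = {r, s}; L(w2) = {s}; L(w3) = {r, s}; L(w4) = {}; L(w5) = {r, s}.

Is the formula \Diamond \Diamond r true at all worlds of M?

Yes

Let φ = \Diamond \Diamond r. Evaluate φ at each world:
  w0 (successors {w1, w3, w4}): φ is true.
  w1 (successors {w4, w5}): φ is true.
  w2 (successors {w5}): φ is true.
  w3 (successors {w3, w4}): φ is true.
  w4 (successors {w0, w5}): φ is true.
  w5 (successors {w1}): φ is true.
For instance, at w3:
  At w3: \Diamond \Diamond r requires \Diamond r at some successor in {w3, w4}.
    \Diamond r holds at w3, so \Diamond \Diamond r is true at w3.
      At w3: \Diamond r requires r at some successor in {w3, w4}.
        r holds at w3, so \Diamond r is true at w3.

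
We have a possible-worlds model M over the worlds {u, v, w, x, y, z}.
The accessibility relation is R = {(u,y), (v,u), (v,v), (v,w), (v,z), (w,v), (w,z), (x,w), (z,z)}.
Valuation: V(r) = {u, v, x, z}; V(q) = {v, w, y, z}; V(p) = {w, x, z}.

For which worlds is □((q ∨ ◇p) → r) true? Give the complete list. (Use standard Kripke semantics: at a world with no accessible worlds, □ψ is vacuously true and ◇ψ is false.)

Recall that □ψ holds at a world iff ψ holds at every accessible world, and ◇ψ holds iff ψ holds at some accessible world.
Let φ = □((q ∨ ◇p) → r). Evaluate φ at each world:
  u (successors {y}): φ is false.
  v (successors {u, v, w, z}): φ is false.
  w (successors {v, z}): φ is true.
  x (successors {w}): φ is false.
  y (successors ∅): φ is true.
  z (successors {z}): φ is true.
For instance, at v:
  At v: □((q ∨ ◇p) → r) requires (q ∨ ◇p) → r at every successor {u, v, w, z}.
    (q ∨ ◇p) → r fails at w, so □((q ∨ ◇p) → r) is false at v.
      At w: q ∨ ◇p is true, r is false, so (q ∨ ◇p) → r is false.
Satisfying worlds: {w, y, z}

w, y, z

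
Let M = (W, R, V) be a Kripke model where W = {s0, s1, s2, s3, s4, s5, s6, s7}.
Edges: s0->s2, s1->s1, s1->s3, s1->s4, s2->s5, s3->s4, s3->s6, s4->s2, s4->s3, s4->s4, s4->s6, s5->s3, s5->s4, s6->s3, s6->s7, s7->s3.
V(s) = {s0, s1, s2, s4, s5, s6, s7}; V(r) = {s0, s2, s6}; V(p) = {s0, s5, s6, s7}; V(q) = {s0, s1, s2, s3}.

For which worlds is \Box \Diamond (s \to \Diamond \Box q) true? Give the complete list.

Let φ = \Box \Diamond (s \to \Diamond \Box q). Evaluate φ at each world:
  s0 (successors {s2}): φ is false.
  s1 (successors {s1, s3, s4}): φ is true.
  s2 (successors {s5}): φ is true.
  s3 (successors {s4, s6}): φ is true.
  s4 (successors {s2, s3, s4, s6}): φ is false.
  s5 (successors {s3, s4}): φ is true.
  s6 (successors {s3, s7}): φ is true.
  s7 (successors {s3}): φ is true.
For instance, at s6:
  At s6: \Box \Diamond (s \to \Diamond \Box q) requires \Diamond (s \to \Diamond \Box q) at every successor {s3, s7}.
      At s3: \Diamond (s \to \Diamond \Box q) requires s \to \Diamond \Box q at some successor in {s4, s6}.
        s \to \Diamond \Box q holds at s6, so \Diamond (s \to \Diamond \Box q) is true at s3.
      At s7: \Diamond (s \to \Diamond \Box q) requires s \to \Diamond \Box q at some successor in {s3}.
        s \to \Diamond \Box q holds at s3, so \Diamond (s \to \Diamond \Box q) is true at s7.
  So \Box \Diamond (s \to \Diamond \Box q) is true at s6.
Satisfying worlds: {s1, s2, s3, s5, s6, s7}

s1, s2, s3, s5, s6, s7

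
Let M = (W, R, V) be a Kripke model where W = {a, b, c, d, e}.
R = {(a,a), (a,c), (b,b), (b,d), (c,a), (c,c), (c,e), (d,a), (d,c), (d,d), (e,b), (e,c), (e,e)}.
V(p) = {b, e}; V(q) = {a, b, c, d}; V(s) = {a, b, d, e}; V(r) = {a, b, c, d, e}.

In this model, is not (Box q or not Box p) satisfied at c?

At c: Box q or not Box p is true, so not (Box q or not Box p) is false.
  At c: Box q is false, not Box p is true, so Box q or not Box p is true.
    At c: Box q requires q at every successor {a, c, e}.
      q fails at e, so Box q is false at c.
    At c: Box p is false, so not Box p is true.
      At c: Box p requires p at every successor {a, c, e}.
        p fails at a, so Box p is false at c.

No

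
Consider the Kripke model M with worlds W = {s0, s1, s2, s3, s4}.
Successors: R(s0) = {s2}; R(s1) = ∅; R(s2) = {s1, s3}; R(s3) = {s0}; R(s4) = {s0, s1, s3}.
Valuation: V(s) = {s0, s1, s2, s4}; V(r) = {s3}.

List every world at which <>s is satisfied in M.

s0, s2, s3, s4

Let φ = <>s. Evaluate φ at each world:
  s0 (successors {s2}): φ is true.
  s1 (successors ∅): φ is false.
  s2 (successors {s1, s3}): φ is true.
  s3 (successors {s0}): φ is true.
  s4 (successors {s0, s1, s3}): φ is true.
For instance, at s4:
  At s4: <>s requires s at some successor in {s0, s1, s3}.
    s holds at s0, so <>s is true at s4.
Satisfying worlds: {s0, s2, s3, s4}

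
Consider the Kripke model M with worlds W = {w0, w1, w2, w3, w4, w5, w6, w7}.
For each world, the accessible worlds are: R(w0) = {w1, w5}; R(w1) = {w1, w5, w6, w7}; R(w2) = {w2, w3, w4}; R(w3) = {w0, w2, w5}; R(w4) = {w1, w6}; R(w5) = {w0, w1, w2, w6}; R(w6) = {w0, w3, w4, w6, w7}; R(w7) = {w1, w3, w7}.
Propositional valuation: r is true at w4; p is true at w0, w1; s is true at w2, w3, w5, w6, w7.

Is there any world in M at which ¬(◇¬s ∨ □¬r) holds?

No

Let φ = ¬(◇¬s ∨ □¬r). Evaluate φ at each world:
  w0 (successors {w1, w5}): φ is false.
  w1 (successors {w1, w5, w6, w7}): φ is false.
  w2 (successors {w2, w3, w4}): φ is false.
  w3 (successors {w0, w2, w5}): φ is false.
  w4 (successors {w1, w6}): φ is false.
  w5 (successors {w0, w1, w2, w6}): φ is false.
  w6 (successors {w0, w3, w4, w6, w7}): φ is false.
  w7 (successors {w1, w3, w7}): φ is false.
For instance, at w1:
  At w1: ◇¬s ∨ □¬r is true, so ¬(◇¬s ∨ □¬r) is false.
    At w1: ◇¬s is true, □¬r is true, so ◇¬s ∨ □¬r is true.
      At w1: ◇¬s requires ¬s at some successor in {w1, w5, w6, w7}.
        ¬s holds at w1, so ◇¬s is true at w1.
      At w1: □¬r requires ¬r at every successor {w1, w5, w6, w7}.
        At w1: ¬r is true.
        At w5: ¬r is true.
        At w6: ¬r is true.
        At w7: ¬r is true.
      So □¬r is true at w1.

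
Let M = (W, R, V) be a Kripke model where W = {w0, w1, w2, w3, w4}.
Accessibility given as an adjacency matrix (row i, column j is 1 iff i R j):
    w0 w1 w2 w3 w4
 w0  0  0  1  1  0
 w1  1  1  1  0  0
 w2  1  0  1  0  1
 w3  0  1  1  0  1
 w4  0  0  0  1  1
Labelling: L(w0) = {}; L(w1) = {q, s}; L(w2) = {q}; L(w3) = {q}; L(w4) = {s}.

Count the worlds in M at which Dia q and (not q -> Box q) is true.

Let φ = Dia q and (not q -> Box q). Evaluate φ at each world:
  w0 (successors {w2, w3}): φ is true.
  w1 (successors {w0, w1, w2}): φ is true.
  w2 (successors {w0, w2, w4}): φ is true.
  w3 (successors {w1, w2, w4}): φ is true.
  w4 (successors {w3, w4}): φ is false.
For instance, at w4:
  At w4: Dia q is true, not q -> Box q is false, so Dia q and (not q -> Box q) is false.
    At w4: Dia q requires q at some successor in {w3, w4}.
      q holds at w3, so Dia q is true at w4.
    At w4: not q is true, Box q is false, so not q -> Box q is false.
      At w4: Box q requires q at every successor {w3, w4}.
        q fails at w4, so Box q is false at w4.
Satisfying worlds: {w0, w1, w2, w3}

4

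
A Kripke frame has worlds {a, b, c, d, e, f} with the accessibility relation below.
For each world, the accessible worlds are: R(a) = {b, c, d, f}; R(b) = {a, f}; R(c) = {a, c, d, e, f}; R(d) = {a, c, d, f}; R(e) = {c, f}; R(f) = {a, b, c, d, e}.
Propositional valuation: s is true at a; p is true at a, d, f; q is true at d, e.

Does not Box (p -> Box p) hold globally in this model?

Let φ = not Box (p -> Box p). Evaluate φ at each world:
  a (successors {b, c, d, f}): φ is true.
  b (successors {a, f}): φ is true.
  c (successors {a, c, d, e, f}): φ is true.
  d (successors {a, c, d, f}): φ is true.
  e (successors {c, f}): φ is true.
  f (successors {a, b, c, d, e}): φ is true.
For instance, at a:
  At a: Box (p -> Box p) is false, so not Box (p -> Box p) is true.
    At a: Box (p -> Box p) requires p -> Box p at every successor {b, c, d, f}.
      p -> Box p fails at d, so Box (p -> Box p) is false at a.

Yes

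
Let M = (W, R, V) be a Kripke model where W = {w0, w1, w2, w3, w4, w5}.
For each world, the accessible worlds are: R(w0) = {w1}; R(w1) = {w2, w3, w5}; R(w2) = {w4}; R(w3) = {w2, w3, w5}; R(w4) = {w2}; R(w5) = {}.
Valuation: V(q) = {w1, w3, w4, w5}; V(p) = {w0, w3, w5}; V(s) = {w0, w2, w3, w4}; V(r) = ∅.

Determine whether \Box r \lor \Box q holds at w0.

Yes

At w0: \Box r is false, \Box q is true, so \Box r \lor \Box q is true.
  At w0: \Box r requires r at every successor {w1}.
    r fails at w1, so \Box r is false at w0.
  At w0: \Box q requires q at every successor {w1}.
    At w1: q is true.
  So \Box q is true at w0.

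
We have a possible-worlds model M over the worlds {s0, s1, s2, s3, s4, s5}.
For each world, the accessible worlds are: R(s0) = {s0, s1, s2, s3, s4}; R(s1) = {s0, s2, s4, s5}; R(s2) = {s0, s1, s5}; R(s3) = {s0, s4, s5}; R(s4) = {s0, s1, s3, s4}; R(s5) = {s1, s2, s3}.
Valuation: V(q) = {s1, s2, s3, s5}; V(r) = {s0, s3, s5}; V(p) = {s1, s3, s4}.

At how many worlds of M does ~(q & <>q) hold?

2

Let φ = ~(q & <>q). Evaluate φ at each world:
  s0 (successors {s0, s1, s2, s3, s4}): φ is true.
  s1 (successors {s0, s2, s4, s5}): φ is false.
  s2 (successors {s0, s1, s5}): φ is false.
  s3 (successors {s0, s4, s5}): φ is false.
  s4 (successors {s0, s1, s3, s4}): φ is true.
  s5 (successors {s1, s2, s3}): φ is false.
For instance, at s3:
  At s3: q & <>q is true, so ~(q & <>q) is false.
    At s3: q is true, <>q is true, so q & <>q is true.
      At s3: <>q requires q at some successor in {s0, s4, s5}.
        q holds at s5, so <>q is true at s3.
Satisfying worlds: {s0, s4}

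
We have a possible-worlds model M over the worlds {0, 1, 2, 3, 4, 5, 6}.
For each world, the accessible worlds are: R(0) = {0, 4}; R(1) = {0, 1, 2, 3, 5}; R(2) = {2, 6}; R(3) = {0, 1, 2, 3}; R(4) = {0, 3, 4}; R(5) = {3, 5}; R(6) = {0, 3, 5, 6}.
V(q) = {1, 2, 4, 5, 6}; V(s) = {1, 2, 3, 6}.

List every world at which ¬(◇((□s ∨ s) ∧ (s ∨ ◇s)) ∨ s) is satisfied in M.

Let φ = ¬(◇((□s ∨ s) ∧ (s ∨ ◇s)) ∨ s). Evaluate φ at each world:
  0 (successors {0, 4}): φ is true.
  1 (successors {0, 1, 2, 3, 5}): φ is false.
  2 (successors {2, 6}): φ is false.
  3 (successors {0, 1, 2, 3}): φ is false.
  4 (successors {0, 3, 4}): φ is false.
  5 (successors {3, 5}): φ is false.
  6 (successors {0, 3, 5, 6}): φ is false.
For instance, at 2:
  At 2: ◇((□s ∨ s) ∧ (s ∨ ◇s)) ∨ s is true, so ¬(◇((□s ∨ s) ∧ (s ∨ ◇s)) ∨ s) is false.
    At 2: ◇((□s ∨ s) ∧ (s ∨ ◇s)) is true, s is true, so ◇((□s ∨ s) ∧ (s ∨ ◇s)) ∨ s is true.
      At 2: ◇((□s ∨ s) ∧ (s ∨ ◇s)) requires (□s ∨ s) ∧ (s ∨ ◇s) at some successor in {2, 6}.
        (□s ∨ s) ∧ (s ∨ ◇s) holds at 2, so ◇((□s ∨ s) ∧ (s ∨ ◇s)) is true at 2.
Satisfying worlds: {0}

0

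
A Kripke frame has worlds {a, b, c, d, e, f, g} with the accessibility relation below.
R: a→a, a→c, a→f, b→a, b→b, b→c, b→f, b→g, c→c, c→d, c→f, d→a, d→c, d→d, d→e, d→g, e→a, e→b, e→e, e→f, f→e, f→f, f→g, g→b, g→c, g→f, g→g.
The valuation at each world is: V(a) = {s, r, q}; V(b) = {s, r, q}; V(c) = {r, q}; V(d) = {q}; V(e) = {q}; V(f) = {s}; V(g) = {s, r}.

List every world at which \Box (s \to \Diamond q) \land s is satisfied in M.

a, b, f, g

Let φ = \Box (s \to \Diamond q) \land s. Evaluate φ at each world:
  a (successors {a, c, f}): φ is true.
  b (successors {a, b, c, f, g}): φ is true.
  c (successors {c, d, f}): φ is false.
  d (successors {a, c, d, e, g}): φ is false.
  e (successors {a, b, e, f}): φ is false.
  f (successors {e, f, g}): φ is true.
  g (successors {b, c, f, g}): φ is true.
For instance, at b:
  At b: \Box (s \to \Diamond q) is true, s is true, so \Box (s \to \Diamond q) \land s is true.
    At b: \Box (s \to \Diamond q) requires s \to \Diamond q at every successor {a, b, c, f, g}.
      At a: s \to \Diamond q is true.
      At b: s \to \Diamond q is true.
      At c: s \to \Diamond q is true.
      At f: s \to \Diamond q is true.
      At g: s \to \Diamond q is true.
    So \Box (s \to \Diamond q) is true at b.
Satisfying worlds: {a, b, f, g}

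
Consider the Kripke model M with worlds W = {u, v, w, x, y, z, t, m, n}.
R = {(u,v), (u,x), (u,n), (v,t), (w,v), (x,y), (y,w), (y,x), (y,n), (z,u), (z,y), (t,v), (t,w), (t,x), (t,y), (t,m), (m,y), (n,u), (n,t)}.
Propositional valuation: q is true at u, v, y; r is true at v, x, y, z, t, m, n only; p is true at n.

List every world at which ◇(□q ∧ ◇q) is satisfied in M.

u, y, t

Recall that □ψ holds at a world iff ψ holds at every accessible world, and ◇ψ holds iff ψ holds at some accessible world.
Let φ = ◇(□q ∧ ◇q). Evaluate φ at each world:
  u (successors {v, x, n}): φ is true.
  v (successors {t}): φ is false.
  w (successors {v}): φ is false.
  x (successors {y}): φ is false.
  y (successors {w, x, n}): φ is true.
  z (successors {u, y}): φ is false.
  t (successors {v, w, x, y, m}): φ is true.
  m (successors {y}): φ is false.
  n (successors {u, t}): φ is false.
For instance, at n:
  At n: ◇(□q ∧ ◇q) requires □q ∧ ◇q at some successor in {u, t}.
    At u: □q ∧ ◇q is false.
    At t: □q ∧ ◇q is false.
  So ◇(□q ∧ ◇q) is false at n.
Satisfying worlds: {u, y, t}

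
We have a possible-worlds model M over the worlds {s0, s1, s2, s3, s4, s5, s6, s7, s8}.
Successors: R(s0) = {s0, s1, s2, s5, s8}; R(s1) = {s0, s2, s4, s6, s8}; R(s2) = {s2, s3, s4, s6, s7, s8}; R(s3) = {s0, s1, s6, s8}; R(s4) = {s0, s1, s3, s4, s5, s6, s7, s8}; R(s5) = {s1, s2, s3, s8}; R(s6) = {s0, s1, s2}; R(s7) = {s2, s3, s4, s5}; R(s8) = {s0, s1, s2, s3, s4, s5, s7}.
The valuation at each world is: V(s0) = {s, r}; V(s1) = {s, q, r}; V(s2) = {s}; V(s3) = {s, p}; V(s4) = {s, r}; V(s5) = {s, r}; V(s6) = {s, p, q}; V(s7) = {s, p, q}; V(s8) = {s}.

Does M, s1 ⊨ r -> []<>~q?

Yes

At s1: r is true, []<>~q is true, so r -> []<>~q is true.
  At s1: []<>~q requires <>~q at every successor {s0, s2, s4, s6, s8}.
    At s0: <>~q is true.
    At s2: <>~q is true.
    At s4: <>~q is true.
    At s6: <>~q is true.
    At s8: <>~q is true.
  So []<>~q is true at s1.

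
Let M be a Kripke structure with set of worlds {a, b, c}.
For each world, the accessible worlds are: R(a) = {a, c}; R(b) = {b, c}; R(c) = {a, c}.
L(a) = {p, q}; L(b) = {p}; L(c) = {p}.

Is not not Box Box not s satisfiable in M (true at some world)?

Recall that Box ψ holds at a world iff ψ holds at every accessible world, and Dia ψ holds iff ψ holds at some accessible world.
Let φ = not not Box Box not s. Evaluate φ at each world:
  a (successors {a, c}): φ is true.
  b (successors {b, c}): φ is true.
  c (successors {a, c}): φ is true.
Detail at a (witness):
  At a: not Box Box not s is false, so not not Box Box not s is true.
    At a: Box Box not s is true, so not Box Box not s is false.
      At a: Box Box not s requires Box not s at every successor {a, c}.
        At a: Box not s is true.
        At c: Box not s is true.
      So Box Box not s is true at a.

Yes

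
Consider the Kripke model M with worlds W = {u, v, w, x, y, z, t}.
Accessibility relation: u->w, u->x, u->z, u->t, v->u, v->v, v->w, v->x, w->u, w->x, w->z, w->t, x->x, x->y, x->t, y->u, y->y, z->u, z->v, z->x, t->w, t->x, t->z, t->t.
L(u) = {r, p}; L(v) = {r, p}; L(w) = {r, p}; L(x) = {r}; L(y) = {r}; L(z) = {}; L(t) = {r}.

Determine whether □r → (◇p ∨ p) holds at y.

Recall that □ψ holds at a world iff ψ holds at every accessible world, and ◇ψ holds iff ψ holds at some accessible world.
At y: □r is true, ◇p ∨ p is true, so □r → (◇p ∨ p) is true.
  At y: □r requires r at every successor {u, y}.
    At u: r is true.
    At y: r is true.
  So □r is true at y.
  At y: ◇p is true, p is false, so ◇p ∨ p is true.
    At y: ◇p requires p at some successor in {u, y}.
      p holds at u, so ◇p is true at y.

Yes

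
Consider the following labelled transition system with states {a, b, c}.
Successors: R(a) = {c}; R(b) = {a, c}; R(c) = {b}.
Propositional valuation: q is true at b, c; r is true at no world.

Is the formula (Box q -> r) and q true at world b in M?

Yes

At b: Box q -> r is true, q is true, so (Box q -> r) and q is true.
  At b: Box q is false, r is false, so Box q -> r is true.
    At b: Box q requires q at every successor {a, c}.
      q fails at a, so Box q is false at b.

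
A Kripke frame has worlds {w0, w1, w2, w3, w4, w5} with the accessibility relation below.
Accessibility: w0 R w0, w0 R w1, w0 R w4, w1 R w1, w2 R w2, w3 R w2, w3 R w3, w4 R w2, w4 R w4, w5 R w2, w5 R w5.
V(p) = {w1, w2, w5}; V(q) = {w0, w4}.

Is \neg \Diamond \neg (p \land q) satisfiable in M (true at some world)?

No

Let φ = \neg \Diamond \neg (p \land q). Evaluate φ at each world:
  w0 (successors {w0, w1, w4}): φ is false.
  w1 (successors {w1}): φ is false.
  w2 (successors {w2}): φ is false.
  w3 (successors {w2, w3}): φ is false.
  w4 (successors {w2, w4}): φ is false.
  w5 (successors {w2, w5}): φ is false.
For instance, at w1:
  At w1: \Diamond \neg (p \land q) is true, so \neg \Diamond \neg (p \land q) is false.
    At w1: \Diamond \neg (p \land q) requires \neg (p \land q) at some successor in {w1}.
      \neg (p \land q) holds at w1, so \Diamond \neg (p \land q) is true at w1.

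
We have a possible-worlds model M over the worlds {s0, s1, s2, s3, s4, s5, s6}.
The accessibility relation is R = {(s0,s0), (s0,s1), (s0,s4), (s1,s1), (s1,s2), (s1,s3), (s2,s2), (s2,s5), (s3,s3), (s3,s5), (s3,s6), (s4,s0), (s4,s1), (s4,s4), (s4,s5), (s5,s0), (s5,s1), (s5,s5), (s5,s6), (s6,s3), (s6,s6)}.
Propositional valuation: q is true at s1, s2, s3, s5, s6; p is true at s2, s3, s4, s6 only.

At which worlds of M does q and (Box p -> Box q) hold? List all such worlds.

s1, s2, s3, s5, s6

Recall that Box ψ holds at a world iff ψ holds at every accessible world, and Dia ψ holds iff ψ holds at some accessible world.
Let φ = q and (Box p -> Box q). Evaluate φ at each world:
  s0 (successors {s0, s1, s4}): φ is false.
  s1 (successors {s1, s2, s3}): φ is true.
  s2 (successors {s2, s5}): φ is true.
  s3 (successors {s3, s5, s6}): φ is true.
  s4 (successors {s0, s1, s4, s5}): φ is false.
  s5 (successors {s0, s1, s5, s6}): φ is true.
  s6 (successors {s3, s6}): φ is true.
For instance, at s1:
  At s1: q is true, Box p -> Box q is true, so q and (Box p -> Box q) is true.
    At s1: Box p is false, Box q is true, so Box p -> Box q is true.
      At s1: Box p requires p at every successor {s1, s2, s3}.
        p fails at s1, so Box p is false at s1.
      At s1: Box q requires q at every successor {s1, s2, s3}.
        At s1: q is true.
        At s2: q is true.
        At s3: q is true.
      So Box q is true at s1.
Satisfying worlds: {s1, s2, s3, s5, s6}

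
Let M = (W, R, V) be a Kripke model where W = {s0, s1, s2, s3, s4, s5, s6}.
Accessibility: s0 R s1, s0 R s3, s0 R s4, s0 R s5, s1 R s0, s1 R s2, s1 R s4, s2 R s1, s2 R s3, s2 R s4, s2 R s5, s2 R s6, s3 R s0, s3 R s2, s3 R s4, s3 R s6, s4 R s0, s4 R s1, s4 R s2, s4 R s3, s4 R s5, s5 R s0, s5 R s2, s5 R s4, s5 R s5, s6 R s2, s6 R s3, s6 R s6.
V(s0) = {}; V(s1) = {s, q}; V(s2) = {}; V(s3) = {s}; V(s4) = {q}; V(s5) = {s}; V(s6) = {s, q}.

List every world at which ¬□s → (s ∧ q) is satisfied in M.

s1, s6

Let φ = ¬□s → (s ∧ q). Evaluate φ at each world:
  s0 (successors {s1, s3, s4, s5}): φ is false.
  s1 (successors {s0, s2, s4}): φ is true.
  s2 (successors {s1, s3, s4, s5, s6}): φ is false.
  s3 (successors {s0, s2, s4, s6}): φ is false.
  s4 (successors {s0, s1, s2, s3, s5}): φ is false.
  s5 (successors {s0, s2, s4, s5}): φ is false.
  s6 (successors {s2, s3, s6}): φ is true.
For instance, at s6:
  At s6: ¬□s is true, s ∧ q is true, so ¬□s → (s ∧ q) is true.
    At s6: □s is false, so ¬□s is true.
      At s6: □s requires s at every successor {s2, s3, s6}.
        s fails at s2, so □s is false at s6.
Satisfying worlds: {s1, s6}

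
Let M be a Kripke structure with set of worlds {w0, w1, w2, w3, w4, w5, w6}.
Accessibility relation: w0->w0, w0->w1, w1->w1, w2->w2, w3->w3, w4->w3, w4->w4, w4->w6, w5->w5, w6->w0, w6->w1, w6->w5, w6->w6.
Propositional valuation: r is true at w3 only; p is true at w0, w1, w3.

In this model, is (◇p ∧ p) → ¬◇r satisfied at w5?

Yes

At w5: ◇p ∧ p is false, ¬◇r is true, so (◇p ∧ p) → ¬◇r is true.
  At w5: ◇p is false, p is false, so ◇p ∧ p is false.
    At w5: ◇p requires p at some successor in {w5}.
      At w5: p is false.
    So ◇p is false at w5.
  At w5: ◇r is false, so ¬◇r is true.
    At w5: ◇r requires r at some successor in {w5}.
      At w5: r is false.
    So ◇r is false at w5.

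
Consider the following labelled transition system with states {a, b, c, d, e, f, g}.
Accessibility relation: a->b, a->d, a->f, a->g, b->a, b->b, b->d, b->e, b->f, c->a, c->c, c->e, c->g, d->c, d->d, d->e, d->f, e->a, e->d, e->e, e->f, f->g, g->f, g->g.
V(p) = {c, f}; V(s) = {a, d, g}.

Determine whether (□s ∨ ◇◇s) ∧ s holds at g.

Recall that □ψ holds at a world iff ψ holds at every accessible world, and ◇ψ holds iff ψ holds at some accessible world.
At g: □s ∨ ◇◇s is true, s is true, so (□s ∨ ◇◇s) ∧ s is true.
  At g: □s is false, ◇◇s is true, so □s ∨ ◇◇s is true.
    At g: □s requires s at every successor {f, g}.
      s fails at f, so □s is false at g.
    At g: ◇◇s requires ◇s at some successor in {f, g}.
      ◇s holds at f, so ◇◇s is true at g.

Yes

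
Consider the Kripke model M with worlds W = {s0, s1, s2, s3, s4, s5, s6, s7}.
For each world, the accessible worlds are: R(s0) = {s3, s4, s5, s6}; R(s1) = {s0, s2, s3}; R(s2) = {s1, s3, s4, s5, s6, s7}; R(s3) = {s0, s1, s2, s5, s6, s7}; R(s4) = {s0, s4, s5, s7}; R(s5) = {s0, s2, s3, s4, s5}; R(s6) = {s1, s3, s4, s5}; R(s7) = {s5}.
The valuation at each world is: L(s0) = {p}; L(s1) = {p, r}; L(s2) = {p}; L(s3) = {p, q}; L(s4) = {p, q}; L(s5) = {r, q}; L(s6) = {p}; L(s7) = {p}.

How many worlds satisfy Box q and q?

0

Recall that Box ψ holds at a world iff ψ holds at every accessible world, and Dia ψ holds iff ψ holds at some accessible world.
Let φ = Box q and q. Evaluate φ at each world:
  s0 (successors {s3, s4, s5, s6}): φ is false.
  s1 (successors {s0, s2, s3}): φ is false.
  s2 (successors {s1, s3, s4, s5, s6, s7}): φ is false.
  s3 (successors {s0, s1, s2, s5, s6, s7}): φ is false.
  s4 (successors {s0, s4, s5, s7}): φ is false.
  s5 (successors {s0, s2, s3, s4, s5}): φ is false.
  s6 (successors {s1, s3, s4, s5}): φ is false.
  s7 (successors {s5}): φ is false.
For instance, at s4:
  At s4: Box q is false, q is true, so Box q and q is false.
    At s4: Box q requires q at every successor {s0, s4, s5, s7}.
      q fails at s0, so Box q is false at s4.
Satisfying worlds: none.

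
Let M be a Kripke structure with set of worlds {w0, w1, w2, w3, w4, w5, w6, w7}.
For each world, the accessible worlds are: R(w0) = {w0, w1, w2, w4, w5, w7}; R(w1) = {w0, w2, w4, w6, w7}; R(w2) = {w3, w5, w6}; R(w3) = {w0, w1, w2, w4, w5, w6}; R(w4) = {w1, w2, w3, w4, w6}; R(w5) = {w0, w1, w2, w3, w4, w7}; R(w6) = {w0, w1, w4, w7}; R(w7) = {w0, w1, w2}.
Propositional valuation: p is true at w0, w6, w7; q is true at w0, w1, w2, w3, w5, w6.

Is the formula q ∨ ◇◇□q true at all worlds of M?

Recall that □ψ holds at a world iff ψ holds at every accessible world, and ◇ψ holds iff ψ holds at some accessible world.
Let φ = q ∨ ◇◇□q. Evaluate φ at each world:
  w0 (successors {w0, w1, w2, w4, w5, w7}): φ is true.
  w1 (successors {w0, w2, w4, w6, w7}): φ is true.
  w2 (successors {w3, w5, w6}): φ is true.
  w3 (successors {w0, w1, w2, w4, w5, w6}): φ is true.
  w4 (successors {w1, w2, w3, w4, w6}): φ is true.
  w5 (successors {w0, w1, w2, w3, w4, w7}): φ is true.
  w6 (successors {w0, w1, w4, w7}): φ is true.
  w7 (successors {w0, w1, w2}): φ is true.
For instance, at w4:
  At w4: q is false, ◇◇□q is true, so q ∨ ◇◇□q is true.
    At w4: ◇◇□q requires ◇□q at some successor in {w1, w2, w3, w4, w6}.
      ◇□q holds at w1, so ◇◇□q is true at w4.

Yes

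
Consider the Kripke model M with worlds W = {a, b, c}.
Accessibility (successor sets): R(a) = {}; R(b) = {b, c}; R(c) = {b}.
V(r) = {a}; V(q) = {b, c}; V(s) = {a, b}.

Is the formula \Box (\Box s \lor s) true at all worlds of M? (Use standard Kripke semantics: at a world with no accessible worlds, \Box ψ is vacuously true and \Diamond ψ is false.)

Let φ = \Box (\Box s \lor s). Evaluate φ at each world:
  a (successors ∅): φ is true.
  b (successors {b, c}): φ is true.
  c (successors {b}): φ is true.
For instance, at c:
  At c: \Box (\Box s \lor s) requires \Box s \lor s at every successor {b}.
      At b: \Box s is false, s is true, so \Box s \lor s is true.
  So \Box (\Box s \lor s) is true at c.

Yes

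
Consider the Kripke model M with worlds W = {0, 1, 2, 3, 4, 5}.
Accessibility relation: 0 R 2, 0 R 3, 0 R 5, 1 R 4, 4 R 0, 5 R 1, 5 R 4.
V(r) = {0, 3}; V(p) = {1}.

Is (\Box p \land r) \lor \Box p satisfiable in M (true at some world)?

Let φ = (\Box p \land r) \lor \Box p. Evaluate φ at each world:
  0 (successors {2, 3, 5}): φ is false.
  1 (successors {4}): φ is false.
  2 (successors ∅): φ is true.
  3 (successors ∅): φ is true.
  4 (successors {0}): φ is false.
  5 (successors {1, 4}): φ is false.
Detail at 2 (witness):
  At 2: \Box p \land r is false, \Box p is true, so (\Box p \land r) \lor \Box p is true.
    At 2: \Box p is true, r is false, so \Box p \land r is false.
      At 2: no accessible worlds, so \Box p holds vacuously.
    At 2: no accessible worlds, so \Box p holds vacuously.

Yes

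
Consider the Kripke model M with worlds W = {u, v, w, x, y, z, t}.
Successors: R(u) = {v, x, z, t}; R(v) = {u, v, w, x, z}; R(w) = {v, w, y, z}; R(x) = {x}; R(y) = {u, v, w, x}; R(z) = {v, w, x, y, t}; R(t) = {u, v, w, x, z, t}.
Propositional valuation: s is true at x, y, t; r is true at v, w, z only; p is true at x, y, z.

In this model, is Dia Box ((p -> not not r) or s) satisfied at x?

Yes

At x: Dia Box ((p -> not not r) or s) requires Box ((p -> not not r) or s) at some successor in {x}.
  Box ((p -> not not r) or s) holds at x, so Dia Box ((p -> not not r) or s) is true at x.
    At x: Box ((p -> not not r) or s) requires (p -> not not r) or s at every successor {x}.
      At x: (p -> not not r) or s is true.
    So Box ((p -> not not r) or s) is true at x.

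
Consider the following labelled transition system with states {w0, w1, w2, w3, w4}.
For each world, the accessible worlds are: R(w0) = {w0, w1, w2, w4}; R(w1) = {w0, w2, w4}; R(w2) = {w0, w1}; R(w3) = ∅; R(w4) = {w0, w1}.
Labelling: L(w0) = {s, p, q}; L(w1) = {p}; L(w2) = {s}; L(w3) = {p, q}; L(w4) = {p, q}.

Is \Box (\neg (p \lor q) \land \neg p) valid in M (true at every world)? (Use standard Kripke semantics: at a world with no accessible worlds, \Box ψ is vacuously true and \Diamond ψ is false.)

No

Let φ = \Box (\neg (p \lor q) \land \neg p). Evaluate φ at each world:
  w0 (successors {w0, w1, w2, w4}): φ is false.
  w1 (successors {w0, w2, w4}): φ is false.
  w2 (successors {w0, w1}): φ is false.
  w3 (successors ∅): φ is true.
  w4 (successors {w0, w1}): φ is false.
Detail at w0 (counterexample):
  At w0: \Box (\neg (p \lor q) \land \neg p) requires \neg (p \lor q) \land \neg p at every successor {w0, w1, w2, w4}.
    \neg (p \lor q) \land \neg p fails at w0, so \Box (\neg (p \lor q) \land \neg p) is false at w0.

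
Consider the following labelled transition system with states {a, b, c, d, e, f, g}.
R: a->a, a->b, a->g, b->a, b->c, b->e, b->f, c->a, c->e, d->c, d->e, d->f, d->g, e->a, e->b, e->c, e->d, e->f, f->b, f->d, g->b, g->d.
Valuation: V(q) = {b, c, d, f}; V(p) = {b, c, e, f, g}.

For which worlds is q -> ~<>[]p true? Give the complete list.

Let φ = q -> ~<>[]p. Evaluate φ at each world:
  a (successors {a, b, g}): φ is true.
  b (successors {a, c, e, f}): φ is true.
  c (successors {a, e}): φ is true.
  d (successors {c, e, f, g}): φ is true.
  e (successors {a, b, c, d, f}): φ is true.
  f (successors {b, d}): φ is false.
  g (successors {b, d}): φ is true.
For instance, at a:
  At a: q is false, ~<>[]p is true, so q -> ~<>[]p is true.
    At a: <>[]p is false, so ~<>[]p is true.
      At a: <>[]p requires []p at some successor in {a, b, g}.
        At a: []p is false.
        At b: []p is false.
        At g: []p is false.
      So <>[]p is false at a.
Satisfying worlds: {a, b, c, d, e, g}

a, b, c, d, e, g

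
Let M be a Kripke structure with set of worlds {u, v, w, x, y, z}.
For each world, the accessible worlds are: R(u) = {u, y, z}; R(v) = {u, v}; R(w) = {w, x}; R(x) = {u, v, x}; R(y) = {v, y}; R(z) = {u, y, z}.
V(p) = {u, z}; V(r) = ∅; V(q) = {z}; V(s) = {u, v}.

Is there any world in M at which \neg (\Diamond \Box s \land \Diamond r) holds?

Yes

Let φ = \neg (\Diamond \Box s \land \Diamond r). Evaluate φ at each world:
  u (successors {u, y, z}): φ is true.
  v (successors {u, v}): φ is true.
  w (successors {w, x}): φ is true.
  x (successors {u, v, x}): φ is true.
  y (successors {v, y}): φ is true.
  z (successors {u, y, z}): φ is true.
Detail at u (witness):
  At u: \Diamond \Box s \land \Diamond r is false, so \neg (\Diamond \Box s \land \Diamond r) is true.
    At u: \Diamond \Box s is false, \Diamond r is false, so \Diamond \Box s \land \Diamond r is false.
      At u: \Diamond \Box s requires \Box s at some successor in {u, y, z}.
        At u: \Box s is false.
        At y: \Box s is false.
        At z: \Box s is false.
      So \Diamond \Box s is false at u.
      At u: \Diamond r requires r at some successor in {u, y, z}.
        At u: r is false.
        At y: r is false.
        At z: r is false.
      So \Diamond r is false at u.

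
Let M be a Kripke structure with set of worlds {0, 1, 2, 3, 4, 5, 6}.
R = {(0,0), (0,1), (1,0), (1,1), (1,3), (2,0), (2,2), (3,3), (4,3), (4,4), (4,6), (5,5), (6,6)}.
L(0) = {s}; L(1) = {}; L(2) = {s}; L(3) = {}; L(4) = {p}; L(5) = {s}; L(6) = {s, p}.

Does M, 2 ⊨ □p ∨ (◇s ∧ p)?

At 2: □p is false, ◇s ∧ p is false, so □p ∨ (◇s ∧ p) is false.
  At 2: □p requires p at every successor {0, 2}.
    p fails at 0, so □p is false at 2.
  At 2: ◇s is true, p is false, so ◇s ∧ p is false.
    At 2: ◇s requires s at some successor in {0, 2}.
      s holds at 0, so ◇s is true at 2.

No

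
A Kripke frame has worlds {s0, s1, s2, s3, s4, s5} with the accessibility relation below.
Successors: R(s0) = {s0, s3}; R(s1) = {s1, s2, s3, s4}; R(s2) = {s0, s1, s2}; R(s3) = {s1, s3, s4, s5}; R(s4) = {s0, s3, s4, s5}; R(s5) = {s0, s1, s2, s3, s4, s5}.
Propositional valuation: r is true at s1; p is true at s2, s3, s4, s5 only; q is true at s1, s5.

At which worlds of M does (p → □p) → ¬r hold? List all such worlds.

Let φ = (p → □p) → ¬r. Evaluate φ at each world:
  s0 (successors {s0, s3}): φ is true.
  s1 (successors {s1, s2, s3, s4}): φ is false.
  s2 (successors {s0, s1, s2}): φ is true.
  s3 (successors {s1, s3, s4, s5}): φ is true.
  s4 (successors {s0, s3, s4, s5}): φ is true.
  s5 (successors {s0, s1, s2, s3, s4, s5}): φ is true.
For instance, at s0:
  At s0: p → □p is true, ¬r is true, so (p → □p) → ¬r is true.
    At s0: p is false, □p is false, so p → □p is true.
      At s0: □p requires p at every successor {s0, s3}.
        p fails at s0, so □p is false at s0.
Satisfying worlds: {s0, s2, s3, s4, s5}

s0, s2, s3, s4, s5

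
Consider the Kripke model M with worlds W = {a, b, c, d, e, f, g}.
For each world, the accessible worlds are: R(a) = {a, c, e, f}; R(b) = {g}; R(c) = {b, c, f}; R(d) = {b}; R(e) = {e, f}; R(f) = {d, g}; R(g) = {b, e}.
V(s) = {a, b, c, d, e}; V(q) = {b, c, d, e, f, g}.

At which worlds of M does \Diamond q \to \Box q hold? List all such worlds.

b, c, d, e, f, g

Let φ = \Diamond q \to \Box q. Evaluate φ at each world:
  a (successors {a, c, e, f}): φ is false.
  b (successors {g}): φ is true.
  c (successors {b, c, f}): φ is true.
  d (successors {b}): φ is true.
  e (successors {e, f}): φ is true.
  f (successors {d, g}): φ is true.
  g (successors {b, e}): φ is true.
For instance, at g:
  At g: \Diamond q is true, \Box q is true, so \Diamond q \to \Box q is true.
    At g: \Diamond q requires q at some successor in {b, e}.
      q holds at b, so \Diamond q is true at g.
    At g: \Box q requires q at every successor {b, e}.
      At b: q is true.
      At e: q is true.
    So \Box q is true at g.
Satisfying worlds: {b, c, d, e, f, g}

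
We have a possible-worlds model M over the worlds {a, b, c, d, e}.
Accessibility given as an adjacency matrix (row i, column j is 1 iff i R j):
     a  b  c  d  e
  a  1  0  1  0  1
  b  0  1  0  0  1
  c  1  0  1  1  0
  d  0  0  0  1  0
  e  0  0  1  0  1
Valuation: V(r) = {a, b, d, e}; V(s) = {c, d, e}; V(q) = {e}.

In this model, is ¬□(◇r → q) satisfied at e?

At e: □(◇r → q) is false, so ¬□(◇r → q) is true.
  At e: □(◇r → q) requires ◇r → q at every successor {c, e}.
    ◇r → q fails at c, so □(◇r → q) is false at e.
      At c: ◇r is true, q is false, so ◇r → q is false.

Yes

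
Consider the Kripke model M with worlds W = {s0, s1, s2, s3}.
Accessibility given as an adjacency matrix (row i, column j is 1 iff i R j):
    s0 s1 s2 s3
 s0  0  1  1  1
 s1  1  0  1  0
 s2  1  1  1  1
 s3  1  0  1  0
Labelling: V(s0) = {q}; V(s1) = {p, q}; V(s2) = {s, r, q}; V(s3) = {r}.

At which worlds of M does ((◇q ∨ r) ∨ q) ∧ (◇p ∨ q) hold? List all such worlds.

s0, s1, s2

Recall that ◇ψ holds at a world iff ψ holds at some accessible world.
Let φ = ((◇q ∨ r) ∨ q) ∧ (◇p ∨ q). Evaluate φ at each world:
  s0 (successors {s1, s2, s3}): φ is true.
  s1 (successors {s0, s2}): φ is true.
  s2 (successors {s0, s1, s2, s3}): φ is true.
  s3 (successors {s0, s2}): φ is false.
For instance, at s3:
  At s3: (◇q ∨ r) ∨ q is true, ◇p ∨ q is false, so ((◇q ∨ r) ∨ q) ∧ (◇p ∨ q) is false.
    At s3: ◇q ∨ r is true, q is false, so (◇q ∨ r) ∨ q is true.
      At s3: ◇q is true, r is true, so ◇q ∨ r is true.
    At s3: ◇p is false, q is false, so ◇p ∨ q is false.
      At s3: ◇p requires p at some successor in {s0, s2}.
        At s0: p is false.
        At s2: p is false.
      So ◇p is false at s3.
Satisfying worlds: {s0, s1, s2}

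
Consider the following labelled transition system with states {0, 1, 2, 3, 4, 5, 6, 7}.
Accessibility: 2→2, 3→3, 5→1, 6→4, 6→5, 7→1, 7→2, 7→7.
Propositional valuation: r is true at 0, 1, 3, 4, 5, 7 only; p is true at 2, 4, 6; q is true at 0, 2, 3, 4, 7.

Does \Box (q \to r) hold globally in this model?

No

Recall that \Box ψ holds at a world iff ψ holds at every accessible world, and \Diamond ψ holds iff ψ holds at some accessible world.
Let φ = \Box (q \to r). Evaluate φ at each world:
  0 (successors ∅): φ is true.
  1 (successors ∅): φ is true.
  2 (successors {2}): φ is false.
  3 (successors {3}): φ is true.
  4 (successors ∅): φ is true.
  5 (successors {1}): φ is true.
  6 (successors {4, 5}): φ is true.
  7 (successors {1, 2, 7}): φ is false.
Detail at 2 (counterexample):
  At 2: \Box (q \to r) requires q \to r at every successor {2}.
    q \to r fails at 2, so \Box (q \to r) is false at 2.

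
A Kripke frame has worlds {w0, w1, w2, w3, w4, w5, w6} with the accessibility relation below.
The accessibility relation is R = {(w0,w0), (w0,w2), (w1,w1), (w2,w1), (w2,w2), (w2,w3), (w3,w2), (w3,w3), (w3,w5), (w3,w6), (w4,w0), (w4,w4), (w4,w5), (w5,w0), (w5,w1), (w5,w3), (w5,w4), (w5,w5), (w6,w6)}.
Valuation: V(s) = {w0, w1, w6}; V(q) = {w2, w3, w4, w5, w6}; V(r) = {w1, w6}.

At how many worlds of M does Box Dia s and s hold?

3

Let φ = Box Dia s and s. Evaluate φ at each world:
  w0 (successors {w0, w2}): φ is true.
  w1 (successors {w1}): φ is true.
  w2 (successors {w1, w2, w3}): φ is false.
  w3 (successors {w2, w3, w5, w6}): φ is false.
  w4 (successors {w0, w4, w5}): φ is false.
  w5 (successors {w0, w1, w3, w4, w5}): φ is false.
  w6 (successors {w6}): φ is true.
For instance, at w2:
  At w2: Box Dia s is true, s is false, so Box Dia s and s is false.
    At w2: Box Dia s requires Dia s at every successor {w1, w2, w3}.
      At w1: Dia s is true.
      At w2: Dia s is true.
      At w3: Dia s is true.
    So Box Dia s is true at w2.
Satisfying worlds: {w0, w1, w6}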